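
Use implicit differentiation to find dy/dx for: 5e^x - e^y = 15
Differentiate both sides with respect to x, treating y as y(x). By the chain rule, any term containing y contributes a factor of y' = dy/dx when we differentiate it.

Move every term to one side and write the relation as F(x, y) = 0. Term by term,
  d/dx[5e^(x)] = 5e^(x)
  d/dx[-e^(y)] = -y'·e^(y)
  d/dx[-15] = 0

The pieces without y' make up ∂F/∂x and the coefficient of y' is ∂F/∂y:
  ∂F/∂x = 5e^(x),
  ∂F/∂y = -e^(y).

Since d/dx[F] = ∂F/∂x + (∂F/∂y)·y' = 0, solve for y':
  (∂F/∂y)·y' = -∂F/∂x
  dy/dx = -(∂F/∂x)/(∂F/∂y) = -(5e^(x))/(-e^(y)) = 5e^(x - y)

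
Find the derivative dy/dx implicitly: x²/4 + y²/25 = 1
Differentiate the relation implicitly: treat y = y(x) and apply the chain rule, so every y-derivative picks up a y' = dy/dx factor.

With everything moved to the left-hand side, differentiate term by term:
  d/dx[x^2/4] = x/2
  d/dx[y^2/25] = 2y·y'/25
  d/dx[-1] = 0

Separating the contributions that come from x directly and those that come through y:
  without y':      x/2
  multiplying y':  2y/25

so (x/2) + (2y/25)·y' = 0, and therefore
  dy/dx = -(x/2)/(2y/25) = -25x/(4y)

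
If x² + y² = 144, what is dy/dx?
Take d/dx of both sides. Since y is implicitly a function of x, the chain rule attaches a y' = dy/dx factor whenever we differentiate through y.

Set F(x, y) = (left side) − (right side), so the curve is F = 0. Differentiating each term of F:
  d/dx[x^2] = 2x
  d/dx[y^2] = 2y·y'
  d/dx[-144] = 0

Collecting, the y'-free part is the partial derivative in x and the y' coefficient is the partial derivative in y:
  ∂F/∂x = 2x
  ∂F/∂y = 2y

so d/dx[F(x, y(x))] = ∂F/∂x + (∂F/∂y)·y' = 0. Rearranging,
  dy/dx = -(∂F/∂x)/(∂F/∂y) = -(2x)/(2y) = -x/y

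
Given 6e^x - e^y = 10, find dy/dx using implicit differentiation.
Differentiate both sides with respect to x, treating y as y(x). By the chain rule, any term containing y contributes a factor of y' = dy/dx when we differentiate it.

Move every term to one side and write the relation as F(x, y) = 0. Term by term,
  d/dx[6e^(x)] = 6e^(x)
  d/dx[-e^(y)] = -y'·e^(y)
  d/dx[-10] = 0

The pieces without y' make up ∂F/∂x and the coefficient of y' is ∂F/∂y:
  ∂F/∂x = 6e^(x),
  ∂F/∂y = -e^(y).

Since d/dx[F] = ∂F/∂x + (∂F/∂y)·y' = 0, solve for y':
  (∂F/∂y)·y' = -∂F/∂x
  dy/dx = -(∂F/∂x)/(∂F/∂y) = -(6e^(x))/(-e^(y)) = 6e^(x - y)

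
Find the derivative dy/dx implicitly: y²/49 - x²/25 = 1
Take d/dx of both sides. Since y is implicitly a function of x, the chain rule attaches a y' = dy/dx factor whenever we differentiate through y.

Set F(x, y) = (left side) − (right side), so the curve is F = 0. Differentiating each term of F:
  d/dx[-x^2/25] = -2x/25
  d/dx[y^2/49] = 2y·y'/49
  d/dx[-1] = 0

Collecting, the y'-free part is the partial derivative in x and the y' coefficient is the partial derivative in y:
  ∂F/∂x = -2x/25
  ∂F/∂y = 2y/49

so d/dx[F(x, y(x))] = ∂F/∂x + (∂F/∂y)·y' = 0. Rearranging,
  dy/dx = -(∂F/∂x)/(∂F/∂y) = -(-2x/25)/(2y/49) = 49x/(25y)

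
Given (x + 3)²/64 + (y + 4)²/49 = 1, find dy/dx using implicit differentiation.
Apply d/dx to both sides, remembering that y depends on x. Each occurrence of y therefore brings in a y' = dy/dx via the chain rule.

With F(x, y) equal to the left-hand side minus the right, differentiate F term by term:
  d/dx[(x + 3)^2/64] = x/32 + 3/32
  d/dx[(y + 4)^2/49] = 2·y'(y + 4)/49
  d/dx[-1] = 0
Adding these up, d/dx[F] = 0 becomes
  (x/32 + 3/32) + (2y/49 + 8/49)·y' = 0,
so isolating y',
  dy/dx = -(x/32 + 3/32)/(2y/49 + 8/49)
        = -((x + 3)/32)/(2(y + 4)/49) = 49(-x - 3)/(64(y + 4))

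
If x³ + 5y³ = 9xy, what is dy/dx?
Take d/dx of both sides. Since y is implicitly a function of x, the chain rule attaches a y' = dy/dx factor whenever we differentiate through y.

Set F(x, y) = (left side) − (right side), so the curve is F = 0. Differentiating each term of F:
  d/dx[x^3] = 3x^2
  d/dx[-9xy] = -9x·y' - 9y
  d/dx[5y^3] = 15y^2·y'

Collecting, the y'-free part is the partial derivative in x and the y' coefficient is the partial derivative in y:
  ∂F/∂x = 3x^2 - 9y
  ∂F/∂y = -9x + 15y^2

so d/dx[F(x, y(x))] = ∂F/∂x + (∂F/∂y)·y' = 0. Rearranging,
  dy/dx = -(∂F/∂x)/(∂F/∂y) = -(3x^2 - 9y)/(-9x + 15y^2) = (x^2 - 3y)/(3x - 5y^2)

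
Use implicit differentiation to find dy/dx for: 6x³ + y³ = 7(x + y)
Differentiate both sides with respect to x, treating y as y(x). By the chain rule, any term containing y contributes a factor of y' = dy/dx when we differentiate it.

Move every term to one side and write the relation as F(x, y) = 0. Term by term,
  d/dx[6x^3] = 18x^2
  d/dx[-7x] = -7
  d/dx[y^3] = 3y^2·y'
  d/dx[-7y] = -7·y'

The pieces without y' make up ∂F/∂x and the coefficient of y' is ∂F/∂y:
  ∂F/∂x = 18x^2 - 7,
  ∂F/∂y = 3y^2 - 7.

Since d/dx[F] = ∂F/∂x + (∂F/∂y)·y' = 0, solve for y':
  (∂F/∂y)·y' = -∂F/∂x
  dy/dx = -(∂F/∂x)/(∂F/∂y) = -(18x^2 - 7)/(3y^2 - 7) = (7 - 18x^2)/(3y^2 - 7)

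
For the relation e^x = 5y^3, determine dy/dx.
Differentiate both sides with respect to x, treating y as y(x). By the chain rule, any term containing y contributes a factor of y' = dy/dx when we differentiate it.

Move every term to one side and write the relation as F(x, y) = 0. Term by term,
  d/dx[-5y^3] = -15y^2·y'
  d/dx[e^(x)] = e^(x)

The pieces without y' make up ∂F/∂x and the coefficient of y' is ∂F/∂y:
  ∂F/∂x = e^(x),
  ∂F/∂y = -15y^2.

Since d/dx[F] = ∂F/∂x + (∂F/∂y)·y' = 0, solve for y':
  (∂F/∂y)·y' = -∂F/∂x
  dy/dx = -(∂F/∂x)/(∂F/∂y) = -(e^(x))/(-15y^2) = e^(x)/(15y^2)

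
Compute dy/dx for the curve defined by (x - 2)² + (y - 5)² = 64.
Differentiate both sides with respect to x, treating y as y(x). By the chain rule, any term containing y contributes a factor of y' = dy/dx when we differentiate it.

Move every term to one side and write the relation as F(x, y) = 0. Term by term,
  d/dx[(x - 2)^2] = 2x - 4
  d/dx[(y - 5)^2] = 2·y'(y - 5)
  d/dx[-64] = 0

The pieces without y' make up ∂F/∂x and the coefficient of y' is ∂F/∂y:
  ∂F/∂x = 2x - 4,
  ∂F/∂y = 2y - 10.

Since d/dx[F] = ∂F/∂x + (∂F/∂y)·y' = 0, solve for y':
  (∂F/∂y)·y' = -∂F/∂x
  dy/dx = -(∂F/∂x)/(∂F/∂y) = -(2x - 4)/(2y - 10) = (2 - x)/(y - 5)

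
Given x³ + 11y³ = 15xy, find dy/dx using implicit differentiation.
Take d/dx of both sides. Since y is implicitly a function of x, the chain rule attaches a y' = dy/dx factor whenever we differentiate through y.

Set F(x, y) = (left side) − (right side), so the curve is F = 0. Differentiating each term of F:
  d/dx[x^3] = 3x^2
  d/dx[-15xy] = -15x·y' - 15y
  d/dx[11y^3] = 33y^2·y'

Collecting, the y'-free part is the partial derivative in x and the y' coefficient is the partial derivative in y:
  ∂F/∂x = 3x^2 - 15y
  ∂F/∂y = -15x + 33y^2

so d/dx[F(x, y(x))] = ∂F/∂x + (∂F/∂y)·y' = 0. Rearranging,
  dy/dx = -(∂F/∂x)/(∂F/∂y) = -(3x^2 - 15y)/(-15x + 33y^2) = (x^2 - 5y)/(5x - 11y^2)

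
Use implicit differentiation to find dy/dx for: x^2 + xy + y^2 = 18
Differentiate both sides with respect to x, treating y as y(x). By the chain rule, any term containing y contributes a factor of y' = dy/dx when we differentiate it.

Move every term to one side and write the relation as F(x, y) = 0. Term by term,
  d/dx[x^2] = 2x
  d/dx[xy] = x·y' + y
  d/dx[y^2] = 2y·y'
  d/dx[-18] = 0

The pieces without y' make up ∂F/∂x and the coefficient of y' is ∂F/∂y:
  ∂F/∂x = 2x + y,
  ∂F/∂y = x + 2y.

Since d/dx[F] = ∂F/∂x + (∂F/∂y)·y' = 0, solve for y':
  (∂F/∂y)·y' = -∂F/∂x
  dy/dx = -(∂F/∂x)/(∂F/∂y) = -(2x + y)/(x + 2y) = (-2x - y)/(x + 2y)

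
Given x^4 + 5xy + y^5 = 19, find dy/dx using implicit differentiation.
Differentiate the relation implicitly: treat y = y(x) and apply the chain rule, so every y-derivative picks up a y' = dy/dx factor.

With everything moved to the left-hand side, differentiate term by term:
  d/dx[x^4] = 4x^3
  d/dx[5xy] = 5x·y' + 5y
  d/dx[y^5] = 5y^4·y'
  d/dx[-19] = 0

Separating the contributions that come from x directly and those that come through y:
  without y':      4x^3 + 5y
  multiplying y':  5x + 5y^4

so (4x^3 + 5y) + (5x + 5y^4)·y' = 0, and therefore
  dy/dx = -(4x^3 + 5y)/(5x + 5y^4) = (-4x^3/5 - y)/(x + y^4)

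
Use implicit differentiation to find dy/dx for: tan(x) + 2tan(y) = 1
Differentiate the relation implicitly: treat y = y(x) and apply the chain rule, so every y-derivative picks up a y' = dy/dx factor.

With everything moved to the left-hand side, differentiate term by term:
  d/dx[tan(x)] = tan(x)^2 + 1
  d/dx[2tan(y)] = 2·y'(tan(y)^2 + 1)
  d/dx[-1] = 0

Separating the contributions that come from x directly and those that come through y:
  without y':      tan(x)^2 + 1
  multiplying y':  2tan(y)^2 + 2

so (tan(x)^2 + 1) + (2tan(y)^2 + 2)·y' = 0, and therefore
  dy/dx = -(tan(x)^2 + 1)/(2tan(y)^2 + 2) = -cos(y)^2/(2cos(x)^2)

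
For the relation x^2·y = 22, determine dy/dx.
Apply d/dx to both sides, remembering that y depends on x. Each occurrence of y therefore brings in a y' = dy/dx via the chain rule.

With F(x, y) equal to the left-hand side minus the right, differentiate F term by term:
  d/dx[x^2y] = x^2·y' + 2xy
  d/dx[-22] = 0
Adding these up, d/dx[F] = 0 becomes
  (2xy) + (x^2)·y' = 0,
so isolating y',
  dy/dx = -(2xy)/(x^2) = -2y/x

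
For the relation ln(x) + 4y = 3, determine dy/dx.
Differentiate the relation implicitly: treat y = y(x) and apply the chain rule, so every y-derivative picks up a y' = dy/dx factor.

With everything moved to the left-hand side, differentiate term by term:
  d/dx[4y] = 4·y'
  d/dx[ln(x)] = 1/x
  d/dx[-3] = 0

Separating the contributions that come from x directly and those that come through y:
  without y':      1/x
  multiplying y':  4

so (1/x) + (4)·y' = 0, and therefore
  dy/dx = -(1/x)/(4) = -1/(4x)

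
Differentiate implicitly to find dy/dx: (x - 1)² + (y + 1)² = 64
Differentiate both sides with respect to x, treating y as y(x). By the chain rule, any term containing y contributes a factor of y' = dy/dx when we differentiate it.

Move every term to one side and write the relation as F(x, y) = 0. Term by term,
  d/dx[(x - 1)^2] = 2x - 2
  d/dx[(y + 1)^2] = 2·y'(y + 1)
  d/dx[-64] = 0

The pieces without y' make up ∂F/∂x and the coefficient of y' is ∂F/∂y:
  ∂F/∂x = 2x - 2,
  ∂F/∂y = 2y + 2.

Since d/dx[F] = ∂F/∂x + (∂F/∂y)·y' = 0, solve for y':
  (∂F/∂y)·y' = -∂F/∂x
  dy/dx = -(∂F/∂x)/(∂F/∂y) = -(2x - 2)/(2y + 2) = (1 - x)/(y + 1)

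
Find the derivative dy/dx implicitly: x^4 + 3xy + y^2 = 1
Apply d/dx to both sides, remembering that y depends on x. Each occurrence of y therefore brings in a y' = dy/dx via the chain rule.

With F(x, y) equal to the left-hand side minus the right, differentiate F term by term:
  d/dx[x^4] = 4x^3
  d/dx[3xy] = 3x·y' + 3y
  d/dx[y^2] = 2y·y'
  d/dx[-1] = 0
Adding these up, d/dx[F] = 0 becomes
  (4x^3 + 3y) + (3x + 2y)·y' = 0,
so isolating y',
  dy/dx = -(4x^3 + 3y)/(3x + 2y) = (-4x^3 - 3y)/(3x + 2y)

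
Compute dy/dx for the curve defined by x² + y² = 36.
Differentiate the relation implicitly: treat y = y(x) and apply the chain rule, so every y-derivative picks up a y' = dy/dx factor.

With everything moved to the left-hand side, differentiate term by term:
  d/dx[x^2] = 2x
  d/dx[y^2] = 2y·y'
  d/dx[-36] = 0

Separating the contributions that come from x directly and those that come through y:
  without y':      2x
  multiplying y':  2y

so (2x) + (2y)·y' = 0, and therefore
  dy/dx = -(2x)/(2y) = -x/y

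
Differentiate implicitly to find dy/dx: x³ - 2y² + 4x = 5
Differentiate the relation implicitly: treat y = y(x) and apply the chain rule, so every y-derivative picks up a y' = dy/dx factor.

With everything moved to the left-hand side, differentiate term by term:
  d/dx[x^3] = 3x^2
  d/dx[4x] = 4
  d/dx[-2y^2] = -4y·y'
  d/dx[-5] = 0

Separating the contributions that come from x directly and those that come through y:
  without y':      3x^2 + 4
  multiplying y':  -4y

so (3x^2 + 4) + (-4y)·y' = 0, and therefore
  dy/dx = -(3x^2 + 4)/(-4y) = (3x^2 + 4)/(4y)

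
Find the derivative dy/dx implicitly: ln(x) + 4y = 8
Take d/dx of both sides. Since y is implicitly a function of x, the chain rule attaches a y' = dy/dx factor whenever we differentiate through y.

Set F(x, y) = (left side) − (right side), so the curve is F = 0. Differentiating each term of F:
  d/dx[4y] = 4·y'
  d/dx[ln(x)] = 1/x
  d/dx[-8] = 0

Collecting, the y'-free part is the partial derivative in x and the y' coefficient is the partial derivative in y:
  ∂F/∂x = 1/x
  ∂F/∂y = 4

so d/dx[F(x, y(x))] = ∂F/∂x + (∂F/∂y)·y' = 0. Rearranging,
  dy/dx = -(∂F/∂x)/(∂F/∂y) = -(1/x)/(4) = -1/(4x)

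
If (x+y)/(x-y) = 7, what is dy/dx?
Differentiate the relation implicitly: treat y = y(x) and apply the chain rule, so every y-derivative picks up a y' = dy/dx factor.

With everything moved to the left-hand side, differentiate term by term:
  d/dx[(x + y)/(x - y)] = (y' + 1)/(x - y) + (x + y)(y' - 1)/(x - y)^2
  d/dx[-7] = 0

Separating the contributions that come from x directly and those that come through y:
  without y':      1/(x - y) - (x + y)/(x - y)^2
  multiplying y':  1/(x - y) + (x + y)/(x - y)^2

so (1/(x - y) - (x + y)/(x - y)^2) + (1/(x - y) + (x + y)/(x - y)^2)·y' = 0, and therefore
  dy/dx = -(1/(x - y) - (x + y)/(x - y)^2)/(1/(x - y) + (x + y)/(x - y)^2)
        = -(-2y/(x - y)^2)/(2x/(x - y)^2) = y/x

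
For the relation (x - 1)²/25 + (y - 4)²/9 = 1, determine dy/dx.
Differentiate both sides with respect to x, treating y as y(x). By the chain rule, any term containing y contributes a factor of y' = dy/dx when we differentiate it.

Move every term to one side and write the relation as F(x, y) = 0. Term by term,
  d/dx[(x - 1)^2/25] = 2x/25 - 2/25
  d/dx[(y - 4)^2/9] = 2·y'(y - 4)/9
  d/dx[-1] = 0

The pieces without y' make up ∂F/∂x and the coefficient of y' is ∂F/∂y:
  ∂F/∂x = 2x/25 - 2/25,
  ∂F/∂y = 2y/9 - 8/9.

Since d/dx[F] = ∂F/∂x + (∂F/∂y)·y' = 0, solve for y':
  (∂F/∂y)·y' = -∂F/∂x
  dy/dx = -(∂F/∂x)/(∂F/∂y) = -(2x/25 - 2/25)/(2y/9 - 8/9)
        = -(2(x - 1)/25)/(2(y - 4)/9) = 9(1 - x)/(25(y - 4))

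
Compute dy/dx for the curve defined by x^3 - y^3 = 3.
Apply d/dx to both sides, remembering that y depends on x. Each occurrence of y therefore brings in a y' = dy/dx via the chain rule.

With F(x, y) equal to the left-hand side minus the right, differentiate F term by term:
  d/dx[x^3] = 3x^2
  d/dx[-y^3] = -3y^2·y'
  d/dx[-3] = 0
Adding these up, d/dx[F] = 0 becomes
  (3x^2) + (-3y^2)·y' = 0,
so isolating y',
  dy/dx = -(3x^2)/(-3y^2) = x^2/y^2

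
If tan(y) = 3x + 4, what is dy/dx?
Differentiate the relation implicitly: treat y = y(x) and apply the chain rule, so every y-derivative picks up a y' = dy/dx factor.

With everything moved to the left-hand side, differentiate term by term:
  d/dx[-3x] = -3
  d/dx[tan(y)] = y'(tan(y)^2 + 1)
  d/dx[-4] = 0

Separating the contributions that come from x directly and those that come through y:
  without y':      -3
  multiplying y':  tan(y)^2 + 1

so (-3) + (tan(y)^2 + 1)·y' = 0, and therefore
  dy/dx = -(-3)/(tan(y)^2 + 1) = 3cos(y)^2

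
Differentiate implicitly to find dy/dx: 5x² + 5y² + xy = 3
Differentiate both sides with respect to x, treating y as y(x). By the chain rule, any term containing y contributes a factor of y' = dy/dx when we differentiate it.

Move every term to one side and write the relation as F(x, y) = 0. Term by term,
  d/dx[5x^2] = 10x
  d/dx[xy] = x·y' + y
  d/dx[5y^2] = 10y·y'
  d/dx[-3] = 0

The pieces without y' make up ∂F/∂x and the coefficient of y' is ∂F/∂y:
  ∂F/∂x = 10x + y,
  ∂F/∂y = x + 10y.

Since d/dx[F] = ∂F/∂x + (∂F/∂y)·y' = 0, solve for y':
  (∂F/∂y)·y' = -∂F/∂x
  dy/dx = -(∂F/∂x)/(∂F/∂y) = -(10x + y)/(x + 10y) = (-10x - y)/(x + 10y)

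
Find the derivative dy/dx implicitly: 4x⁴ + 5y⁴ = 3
Differentiate the relation implicitly: treat y = y(x) and apply the chain rule, so every y-derivative picks up a y' = dy/dx factor.

With everything moved to the left-hand side, differentiate term by term:
  d/dx[4x^4] = 16x^3
  d/dx[5y^4] = 20y^3·y'
  d/dx[-3] = 0

Separating the contributions that come from x directly and those that come through y:
  without y':      16x^3
  multiplying y':  20y^3

so (16x^3) + (20y^3)·y' = 0, and therefore
  dy/dx = -(16x^3)/(20y^3) = -4x^3/(5y^3)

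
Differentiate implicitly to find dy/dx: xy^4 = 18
Take d/dx of both sides. Since y is implicitly a function of x, the chain rule attaches a y' = dy/dx factor whenever we differentiate through y.

Set F(x, y) = (left side) − (right side), so the curve is F = 0. Differentiating each term of F:
  d/dx[xy^4] = 4xy^3·y' + y^4
  d/dx[-18] = 0

Collecting, the y'-free part is the partial derivative in x and the y' coefficient is the partial derivative in y:
  ∂F/∂x = y^4
  ∂F/∂y = 4xy^3

so d/dx[F(x, y(x))] = ∂F/∂x + (∂F/∂y)·y' = 0. Rearranging,
  dy/dx = -(∂F/∂x)/(∂F/∂y) = -(y^4)/(4xy^3) = -y/(4x)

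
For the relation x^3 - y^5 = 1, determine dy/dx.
Apply d/dx to both sides, remembering that y depends on x. Each occurrence of y therefore brings in a y' = dy/dx via the chain rule.

With F(x, y) equal to the left-hand side minus the right, differentiate F term by term:
  d/dx[x^3] = 3x^2
  d/dx[-y^5] = -5y^4·y'
  d/dx[-1] = 0
Adding these up, d/dx[F] = 0 becomes
  (3x^2) + (-5y^4)·y' = 0,
so isolating y',
  dy/dx = -(3x^2)/(-5y^4) = 3x^2/(5y^4)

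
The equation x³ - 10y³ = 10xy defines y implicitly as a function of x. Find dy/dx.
Differentiate both sides with respect to x, treating y as y(x). By the chain rule, any term containing y contributes a factor of y' = dy/dx when we differentiate it.

Move every term to one side and write the relation as F(x, y) = 0. Term by term,
  d/dx[x^3] = 3x^2
  d/dx[-10xy] = -10x·y' - 10y
  d/dx[-10y^3] = -30y^2·y'

The pieces without y' make up ∂F/∂x and the coefficient of y' is ∂F/∂y:
  ∂F/∂x = 3x^2 - 10y,
  ∂F/∂y = -10x - 30y^2.

Since d/dx[F] = ∂F/∂x + (∂F/∂y)·y' = 0, solve for y':
  (∂F/∂y)·y' = -∂F/∂x
  dy/dx = -(∂F/∂x)/(∂F/∂y) = -(3x^2 - 10y)/(-10x - 30y^2) = (3x^2/10 - y)/(x + 3y^2)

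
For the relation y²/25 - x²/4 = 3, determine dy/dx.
Differentiate the relation implicitly: treat y = y(x) and apply the chain rule, so every y-derivative picks up a y' = dy/dx factor.

With everything moved to the left-hand side, differentiate term by term:
  d/dx[-x^2/4] = -x/2
  d/dx[y^2/25] = 2y·y'/25
  d/dx[-3] = 0

Separating the contributions that come from x directly and those that come through y:
  without y':      -x/2
  multiplying y':  2y/25

so (-x/2) + (2y/25)·y' = 0, and therefore
  dy/dx = -(-x/2)/(2y/25) = 25x/(4y)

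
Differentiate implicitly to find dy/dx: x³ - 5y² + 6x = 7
Apply d/dx to both sides, remembering that y depends on x. Each occurrence of y therefore brings in a y' = dy/dx via the chain rule.

With F(x, y) equal to the left-hand side minus the right, differentiate F term by term:
  d/dx[x^3] = 3x^2
  d/dx[6x] = 6
  d/dx[-5y^2] = -10y·y'
  d/dx[-7] = 0
Adding these up, d/dx[F] = 0 becomes
  (3x^2 + 6) + (-10y)·y' = 0,
so isolating y',
  dy/dx = -(3x^2 + 6)/(-10y) = 3(x^2 + 2)/(10y)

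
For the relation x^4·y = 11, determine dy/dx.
Take d/dx of both sides. Since y is implicitly a function of x, the chain rule attaches a y' = dy/dx factor whenever we differentiate through y.

Set F(x, y) = (left side) − (right side), so the curve is F = 0. Differentiating each term of F:
  d/dx[x^4y] = x^4·y' + 4x^3y
  d/dx[-11] = 0

Collecting, the y'-free part is the partial derivative in x and the y' coefficient is the partial derivative in y:
  ∂F/∂x = 4x^3y
  ∂F/∂y = x^4

so d/dx[F(x, y(x))] = ∂F/∂x + (∂F/∂y)·y' = 0. Rearranging,
  dy/dx = -(∂F/∂x)/(∂F/∂y) = -(4x^3y)/(x^4) = -4y/x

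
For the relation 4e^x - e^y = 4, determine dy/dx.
Apply d/dx to both sides, remembering that y depends on x. Each occurrence of y therefore brings in a y' = dy/dx via the chain rule.

With F(x, y) equal to the left-hand side minus the right, differentiate F term by term:
  d/dx[4e^(x)] = 4e^(x)
  d/dx[-e^(y)] = -y'·e^(y)
  d/dx[-4] = 0
Adding these up, d/dx[F] = 0 becomes
  (4e^(x)) + (-e^(y))·y' = 0,
so isolating y',
  dy/dx = -(4e^(x))/(-e^(y)) = 4e^(x - y)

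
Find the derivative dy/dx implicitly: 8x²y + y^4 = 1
Apply d/dx to both sides, remembering that y depends on x. Each occurrence of y therefore brings in a y' = dy/dx via the chain rule.

With F(x, y) equal to the left-hand side minus the right, differentiate F term by term:
  d/dx[8x^2y] = 8x^2·y' + 16xy
  d/dx[y^4] = 4y^3·y'
  d/dx[-1] = 0
Adding these up, d/dx[F] = 0 becomes
  (16xy) + (8x^2 + 4y^3)·y' = 0,
so isolating y',
  dy/dx = -(16xy)/(8x^2 + 4y^3) = -4xy/(2x^2 + y^3)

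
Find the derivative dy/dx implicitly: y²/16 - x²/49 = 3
Apply d/dx to both sides, remembering that y depends on x. Each occurrence of y therefore brings in a y' = dy/dx via the chain rule.

With F(x, y) equal to the left-hand side minus the right, differentiate F term by term:
  d/dx[-x^2/49] = -2x/49
  d/dx[y^2/16] = y·y'/8
  d/dx[-3] = 0
Adding these up, d/dx[F] = 0 becomes
  (-2x/49) + (y/8)·y' = 0,
so isolating y',
  dy/dx = -(-2x/49)/(y/8) = 16x/(49y)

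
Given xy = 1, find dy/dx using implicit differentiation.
Take d/dx of both sides. Since y is implicitly a function of x, the chain rule attaches a y' = dy/dx factor whenever we differentiate through y.

Set F(x, y) = (left side) − (right side), so the curve is F = 0. Differentiating each term of F:
  d/dx[xy] = x·y' + y
  d/dx[-1] = 0

Collecting, the y'-free part is the partial derivative in x and the y' coefficient is the partial derivative in y:
  ∂F/∂x = y
  ∂F/∂y = x

so d/dx[F(x, y(x))] = ∂F/∂x + (∂F/∂y)·y' = 0. Rearranging,
  dy/dx = -(∂F/∂x)/(∂F/∂y) = -(y)/(x) = -y/x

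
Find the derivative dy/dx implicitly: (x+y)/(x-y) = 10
Differentiate both sides with respect to x, treating y as y(x). By the chain rule, any term containing y contributes a factor of y' = dy/dx when we differentiate it.

Move every term to one side and write the relation as F(x, y) = 0. Term by term,
  d/dx[(x + y)/(x - y)] = (y' + 1)/(x - y) + (x + y)(y' - 1)/(x - y)^2
  d/dx[-10] = 0

The pieces without y' make up ∂F/∂x and the coefficient of y' is ∂F/∂y:
  ∂F/∂x = 1/(x - y) - (x + y)/(x - y)^2,
  ∂F/∂y = 1/(x - y) + (x + y)/(x - y)^2.

Since d/dx[F] = ∂F/∂x + (∂F/∂y)·y' = 0, solve for y':
  (∂F/∂y)·y' = -∂F/∂x
  dy/dx = -(∂F/∂x)/(∂F/∂y) = -(1/(x - y) - (x + y)/(x - y)^2)/(1/(x - y) + (x + y)/(x - y)^2)
        = -(-2y/(x - y)^2)/(2x/(x - y)^2) = y/x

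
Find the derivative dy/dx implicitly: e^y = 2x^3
Apply d/dx to both sides, remembering that y depends on x. Each occurrence of y therefore brings in a y' = dy/dx via the chain rule.

With F(x, y) equal to the left-hand side minus the right, differentiate F term by term:
  d/dx[-2x^3] = -6x^2
  d/dx[e^(y)] = y'·e^(y)
Adding these up, d/dx[F] = 0 becomes
  (-6x^2) + (e^(y))·y' = 0,
so isolating y',
  dy/dx = -(-6x^2)/(e^(y)) = 6x^2e^(-y)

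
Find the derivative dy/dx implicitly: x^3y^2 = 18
Take d/dx of both sides. Since y is implicitly a function of x, the chain rule attaches a y' = dy/dx factor whenever we differentiate through y.

Set F(x, y) = (left side) − (right side), so the curve is F = 0. Differentiating each term of F:
  d/dx[x^3y^2] = 2x^3y·y' + 3x^2y^2
  d/dx[-18] = 0

Collecting, the y'-free part is the partial derivative in x and the y' coefficient is the partial derivative in y:
  ∂F/∂x = 3x^2y^2
  ∂F/∂y = 2x^3y

so d/dx[F(x, y(x))] = ∂F/∂x + (∂F/∂y)·y' = 0. Rearranging,
  dy/dx = -(∂F/∂x)/(∂F/∂y) = -(3x^2y^2)/(2x^3y) = -3y/(2x)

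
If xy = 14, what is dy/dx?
Take d/dx of both sides. Since y is implicitly a function of x, the chain rule attaches a y' = dy/dx factor whenever we differentiate through y.

Set F(x, y) = (left side) − (right side), so the curve is F = 0. Differentiating each term of F:
  d/dx[xy] = x·y' + y
  d/dx[-14] = 0

Collecting, the y'-free part is the partial derivative in x and the y' coefficient is the partial derivative in y:
  ∂F/∂x = y
  ∂F/∂y = x

so d/dx[F(x, y(x))] = ∂F/∂x + (∂F/∂y)·y' = 0. Rearranging,
  dy/dx = -(∂F/∂x)/(∂F/∂y) = -(y)/(x) = -y/x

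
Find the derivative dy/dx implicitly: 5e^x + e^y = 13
Take d/dx of both sides. Since y is implicitly a function of x, the chain rule attaches a y' = dy/dx factor whenever we differentiate through y.

Set F(x, y) = (left side) − (right side), so the curve is F = 0. Differentiating each term of F:
  d/dx[5e^(x)] = 5e^(x)
  d/dx[e^(y)] = y'·e^(y)
  d/dx[-13] = 0

Collecting, the y'-free part is the partial derivative in x and the y' coefficient is the partial derivative in y:
  ∂F/∂x = 5e^(x)
  ∂F/∂y = e^(y)

so d/dx[F(x, y(x))] = ∂F/∂x + (∂F/∂y)·y' = 0. Rearranging,
  dy/dx = -(∂F/∂x)/(∂F/∂y) = -(5e^(x))/(e^(y)) = -5e^(x - y)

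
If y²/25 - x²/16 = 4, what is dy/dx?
Apply d/dx to both sides, remembering that y depends on x. Each occurrence of y therefore brings in a y' = dy/dx via the chain rule.

With F(x, y) equal to the left-hand side minus the right, differentiate F term by term:
  d/dx[-x^2/16] = -x/8
  d/dx[y^2/25] = 2y·y'/25
  d/dx[-4] = 0
Adding these up, d/dx[F] = 0 becomes
  (-x/8) + (2y/25)·y' = 0,
so isolating y',
  dy/dx = -(-x/8)/(2y/25) = 25x/(16y)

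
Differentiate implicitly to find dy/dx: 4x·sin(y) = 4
Apply d/dx to both sides, remembering that y depends on x. Each occurrence of y therefore brings in a y' = dy/dx via the chain rule.

With F(x, y) equal to the left-hand side minus the right, differentiate F term by term:
  d/dx[4x·sin(y)] = 4x·y'·cos(y) + 4sin(y)
  d/dx[-4] = 0
Adding these up, d/dx[F] = 0 becomes
  (4sin(y)) + (4x·cos(y))·y' = 0,
so isolating y',
  dy/dx = -(4sin(y))/(4x·cos(y)) = -tan(y)/x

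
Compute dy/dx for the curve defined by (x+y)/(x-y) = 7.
Differentiate both sides with respect to x, treating y as y(x). By the chain rule, any term containing y contributes a factor of y' = dy/dx when we differentiate it.

Move every term to one side and write the relation as F(x, y) = 0. Term by term,
  d/dx[(x + y)/(x - y)] = (y' + 1)/(x - y) + (x + y)(y' - 1)/(x - y)^2
  d/dx[-7] = 0

The pieces without y' make up ∂F/∂x and the coefficient of y' is ∂F/∂y:
  ∂F/∂x = 1/(x - y) - (x + y)/(x - y)^2,
  ∂F/∂y = 1/(x - y) + (x + y)/(x - y)^2.

Since d/dx[F] = ∂F/∂x + (∂F/∂y)·y' = 0, solve for y':
  (∂F/∂y)·y' = -∂F/∂x
  dy/dx = -(∂F/∂x)/(∂F/∂y) = -(1/(x - y) - (x + y)/(x - y)^2)/(1/(x - y) + (x + y)/(x - y)^2)
        = -(-2y/(x - y)^2)/(2x/(x - y)^2) = y/x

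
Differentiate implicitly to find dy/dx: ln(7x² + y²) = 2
Differentiate the relation implicitly: treat y = y(x) and apply the chain rule, so every y-derivative picks up a y' = dy/dx factor.

With everything moved to the left-hand side, differentiate term by term:
  d/dx[ln(7x^2 + y^2)] = (14x + 2y·y')/(7x^2 + y^2)
  d/dx[-2] = 0

Separating the contributions that come from x directly and those that come through y:
  without y':      14x/(7x^2 + y^2)
  multiplying y':  2y/(7x^2 + y^2)

so (14x/(7x^2 + y^2)) + (2y/(7x^2 + y^2))·y' = 0, and therefore
  dy/dx = -(14x/(7x^2 + y^2))/(2y/(7x^2 + y^2)) = -7x/y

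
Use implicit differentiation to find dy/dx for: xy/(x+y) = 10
Apply d/dx to both sides, remembering that y depends on x. Each occurrence of y therefore brings in a y' = dy/dx via the chain rule.

With F(x, y) equal to the left-hand side minus the right, differentiate F term by term:
  d/dx[xy/(x + y)] = xy(-y' - 1)/(x + y)^2 + x·y'/(x + y) + y/(x + y)
  d/dx[-10] = 0
Adding these up, d/dx[F] = 0 becomes
  (-xy/(x + y)^2 + y/(x + y)) + (-xy/(x + y)^2 + x/(x + y))·y' = 0,
so isolating y',
  dy/dx = -(-xy/(x + y)^2 + y/(x + y))/(-xy/(x + y)^2 + x/(x + y))
        = -(y^2/(x + y)^2)/(x^2/(x + y)^2) = -y^2/x^2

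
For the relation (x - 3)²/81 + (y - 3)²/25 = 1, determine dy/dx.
Apply d/dx to both sides, remembering that y depends on x. Each occurrence of y therefore brings in a y' = dy/dx via the chain rule.

With F(x, y) equal to the left-hand side minus the right, differentiate F term by term:
  d/dx[(x - 3)^2/81] = 2x/81 - 2/27
  d/dx[(y - 3)^2/25] = 2·y'(y - 3)/25
  d/dx[-1] = 0
Adding these up, d/dx[F] = 0 becomes
  (2x/81 - 2/27) + (2y/25 - 6/25)·y' = 0,
so isolating y',
  dy/dx = -(2x/81 - 2/27)/(2y/25 - 6/25)
        = -(2(x - 3)/81)/(2(y - 3)/25) = 25(3 - x)/(81(y - 3))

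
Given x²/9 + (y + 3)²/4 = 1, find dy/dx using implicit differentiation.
Take d/dx of both sides. Since y is implicitly a function of x, the chain rule attaches a y' = dy/dx factor whenever we differentiate through y.

Set F(x, y) = (left side) − (right side), so the curve is F = 0. Differentiating each term of F:
  d/dx[x^2/9] = 2x/9
  d/dx[(y + 3)^2/4] = y'(y + 3)/2
  d/dx[-1] = 0

Collecting, the y'-free part is the partial derivative in x and the y' coefficient is the partial derivative in y:
  ∂F/∂x = 2x/9
  ∂F/∂y = y/2 + 3/2

so d/dx[F(x, y(x))] = ∂F/∂x + (∂F/∂y)·y' = 0. Rearranging,
  dy/dx = -(∂F/∂x)/(∂F/∂y) = -(2x/9)/(y/2 + 3/2)
        = -(2x/9)/((y + 3)/2) = -4x/(9y + 27)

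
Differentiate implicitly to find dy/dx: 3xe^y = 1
Differentiate the relation implicitly: treat y = y(x) and apply the chain rule, so every y-derivative picks up a y' = dy/dx factor.

With everything moved to the left-hand side, differentiate term by term:
  d/dx[3x·e^(y)] = 3x·y'·e^(y) + 3e^(y)
  d/dx[-1] = 0

Separating the contributions that come from x directly and those that come through y:
  without y':      3e^(y)
  multiplying y':  3x·e^(y)

so (3e^(y)) + (3x·e^(y))·y' = 0, and therefore
  dy/dx = -(3e^(y))/(3x·e^(y)) = -1/x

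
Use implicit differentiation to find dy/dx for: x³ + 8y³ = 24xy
Differentiate the relation implicitly: treat y = y(x) and apply the chain rule, so every y-derivative picks up a y' = dy/dx factor.

With everything moved to the left-hand side, differentiate term by term:
  d/dx[x^3] = 3x^2
  d/dx[-24xy] = -24x·y' - 24y
  d/dx[8y^3] = 24y^2·y'

Separating the contributions that come from x directly and those that come through y:
  without y':      3x^2 - 24y
  multiplying y':  -24x + 24y^2

so (3x^2 - 24y) + (-24x + 24y^2)·y' = 0, and therefore
  dy/dx = -(3x^2 - 24y)/(-24x + 24y^2) = (x^2/8 - y)/(x - y^2)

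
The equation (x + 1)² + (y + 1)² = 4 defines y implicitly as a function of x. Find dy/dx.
Differentiate the relation implicitly: treat y = y(x) and apply the chain rule, so every y-derivative picks up a y' = dy/dx factor.

With everything moved to the left-hand side, differentiate term by term:
  d/dx[(x + 1)^2] = 2x + 2
  d/dx[(y + 1)^2] = 2·y'(y + 1)
  d/dx[-4] = 0

Separating the contributions that come from x directly and those that come through y:
  without y':      2x + 2
  multiplying y':  2y + 2

so (2x + 2) + (2y + 2)·y' = 0, and therefore
  dy/dx = -(2x + 2)/(2y + 2) = (-x - 1)/(y + 1)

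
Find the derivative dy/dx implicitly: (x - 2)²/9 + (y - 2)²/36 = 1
Apply d/dx to both sides, remembering that y depends on x. Each occurrence of y therefore brings in a y' = dy/dx via the chain rule.

With F(x, y) equal to the left-hand side minus the right, differentiate F term by term:
  d/dx[(x - 2)^2/9] = 2x/9 - 4/9
  d/dx[(y - 2)^2/36] = y'(y - 2)/18
  d/dx[-1] = 0
Adding these up, d/dx[F] = 0 becomes
  (2x/9 - 4/9) + (y/18 - 1/9)·y' = 0,
so isolating y',
  dy/dx = -(2x/9 - 4/9)/(y/18 - 1/9)
        = -(2(x - 2)/9)/((y - 2)/18) = 4(2 - x)/(y - 2)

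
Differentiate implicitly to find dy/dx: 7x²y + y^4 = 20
Differentiate both sides with respect to x, treating y as y(x). By the chain rule, any term containing y contributes a factor of y' = dy/dx when we differentiate it.

Move every term to one side and write the relation as F(x, y) = 0. Term by term,
  d/dx[7x^2y] = 7x^2·y' + 14xy
  d/dx[y^4] = 4y^3·y'
  d/dx[-20] = 0

The pieces without y' make up ∂F/∂x and the coefficient of y' is ∂F/∂y:
  ∂F/∂x = 14xy,
  ∂F/∂y = 7x^2 + 4y^3.

Since d/dx[F] = ∂F/∂x + (∂F/∂y)·y' = 0, solve for y':
  (∂F/∂y)·y' = -∂F/∂x
  dy/dx = -(∂F/∂x)/(∂F/∂y) = -(14xy)/(7x^2 + 4y^3) = -14xy/(7x^2 + 4y^3)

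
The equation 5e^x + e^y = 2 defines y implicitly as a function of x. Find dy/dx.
Apply d/dx to both sides, remembering that y depends on x. Each occurrence of y therefore brings in a y' = dy/dx via the chain rule.

With F(x, y) equal to the left-hand side minus the right, differentiate F term by term:
  d/dx[5e^(x)] = 5e^(x)
  d/dx[e^(y)] = y'·e^(y)
  d/dx[-2] = 0
Adding these up, d/dx[F] = 0 becomes
  (5e^(x)) + (e^(y))·y' = 0,
so isolating y',
  dy/dx = -(5e^(x))/(e^(y)) = -5e^(x - y)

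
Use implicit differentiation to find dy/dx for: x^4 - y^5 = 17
Apply d/dx to both sides, remembering that y depends on x. Each occurrence of y therefore brings in a y' = dy/dx via the chain rule.

With F(x, y) equal to the left-hand side minus the right, differentiate F term by term:
  d/dx[x^4] = 4x^3
  d/dx[-y^5] = -5y^4·y'
  d/dx[-17] = 0
Adding these up, d/dx[F] = 0 becomes
  (4x^3) + (-5y^4)·y' = 0,
so isolating y',
  dy/dx = -(4x^3)/(-5y^4) = 4x^3/(5y^4)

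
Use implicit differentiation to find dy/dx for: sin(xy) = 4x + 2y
Take d/dx of both sides. Since y is implicitly a function of x, the chain rule attaches a y' = dy/dx factor whenever we differentiate through y.

Set F(x, y) = (left side) − (right side), so the curve is F = 0. Differentiating each term of F:
  d/dx[-4x] = -4
  d/dx[-2y] = -2·y'
  d/dx[sin(xy)] = (x·y' + y)·cos(xy)

Collecting, the y'-free part is the partial derivative in x and the y' coefficient is the partial derivative in y:
  ∂F/∂x = y·cos(xy) - 4
  ∂F/∂y = x·cos(xy) - 2

so d/dx[F(x, y(x))] = ∂F/∂x + (∂F/∂y)·y' = 0. Rearranging,
  dy/dx = -(∂F/∂x)/(∂F/∂y) = -(y·cos(xy) - 4)/(x·cos(xy) - 2) = (-y·cos(xy) + 4)/(x·cos(xy) - 2)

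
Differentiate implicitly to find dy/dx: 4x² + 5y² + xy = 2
Apply d/dx to both sides, remembering that y depends on x. Each occurrence of y therefore brings in a y' = dy/dx via the chain rule.

With F(x, y) equal to the left-hand side minus the right, differentiate F term by term:
  d/dx[4x^2] = 8x
  d/dx[xy] = x·y' + y
  d/dx[5y^2] = 10y·y'
  d/dx[-2] = 0
Adding these up, d/dx[F] = 0 becomes
  (8x + y) + (x + 10y)·y' = 0,
so isolating y',
  dy/dx = -(8x + y)/(x + 10y) = (-8x - y)/(x + 10y)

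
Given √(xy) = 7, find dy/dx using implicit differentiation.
Take d/dx of both sides. Since y is implicitly a function of x, the chain rule attaches a y' = dy/dx factor whenever we differentiate through y.

Set F(x, y) = (left side) − (right side), so the curve is F = 0. Differentiating each term of F:
  d/dx[√(xy)] = √(xy)(x·y'/2 + y/2)/(xy)
  d/dx[-7] = 0

Collecting, the y'-free part is the partial derivative in x and the y' coefficient is the partial derivative in y:
  ∂F/∂x = √(xy)/(2x)
  ∂F/∂y = √(xy)/(2y)

so d/dx[F(x, y(x))] = ∂F/∂x + (∂F/∂y)·y' = 0. Rearranging,
  dy/dx = -(∂F/∂x)/(∂F/∂y) = -(√(xy)/(2x))/(√(xy)/(2y)) = -y/x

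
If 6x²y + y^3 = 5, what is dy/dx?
Take d/dx of both sides. Since y is implicitly a function of x, the chain rule attaches a y' = dy/dx factor whenever we differentiate through y.

Set F(x, y) = (left side) − (right side), so the curve is F = 0. Differentiating each term of F:
  d/dx[6x^2y] = 6x^2·y' + 12xy
  d/dx[y^3] = 3y^2·y'
  d/dx[-5] = 0

Collecting, the y'-free part is the partial derivative in x and the y' coefficient is the partial derivative in y:
  ∂F/∂x = 12xy
  ∂F/∂y = 6x^2 + 3y^2

so d/dx[F(x, y(x))] = ∂F/∂x + (∂F/∂y)·y' = 0. Rearranging,
  dy/dx = -(∂F/∂x)/(∂F/∂y) = -(12xy)/(6x^2 + 3y^2) = -4xy/(2x^2 + y^2)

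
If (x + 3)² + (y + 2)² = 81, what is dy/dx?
Differentiate both sides with respect to x, treating y as y(x). By the chain rule, any term containing y contributes a factor of y' = dy/dx when we differentiate it.

Move every term to one side and write the relation as F(x, y) = 0. Term by term,
  d/dx[(x + 3)^2] = 2x + 6
  d/dx[(y + 2)^2] = 2·y'(y + 2)
  d/dx[-81] = 0

The pieces without y' make up ∂F/∂x and the coefficient of y' is ∂F/∂y:
  ∂F/∂x = 2x + 6,
  ∂F/∂y = 2y + 4.

Since d/dx[F] = ∂F/∂x + (∂F/∂y)·y' = 0, solve for y':
  (∂F/∂y)·y' = -∂F/∂x
  dy/dx = -(∂F/∂x)/(∂F/∂y) = -(2x + 6)/(2y + 4) = (-x - 3)/(y + 2)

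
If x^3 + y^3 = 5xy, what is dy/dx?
Differentiate both sides with respect to x, treating y as y(x). By the chain rule, any term containing y contributes a factor of y' = dy/dx when we differentiate it.

Move every term to one side and write the relation as F(x, y) = 0. Term by term,
  d/dx[x^3] = 3x^2
  d/dx[-5xy] = -5x·y' - 5y
  d/dx[y^3] = 3y^2·y'

The pieces without y' make up ∂F/∂x and the coefficient of y' is ∂F/∂y:
  ∂F/∂x = 3x^2 - 5y,
  ∂F/∂y = -5x + 3y^2.

Since d/dx[F] = ∂F/∂x + (∂F/∂y)·y' = 0, solve for y':
  (∂F/∂y)·y' = -∂F/∂x
  dy/dx = -(∂F/∂x)/(∂F/∂y) = -(3x^2 - 5y)/(-5x + 3y^2) = (3x^2 - 5y)/(5x - 3y^2)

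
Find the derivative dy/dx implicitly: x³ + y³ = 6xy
Differentiate both sides with respect to x, treating y as y(x). By the chain rule, any term containing y contributes a factor of y' = dy/dx when we differentiate it.

Move every term to one side and write the relation as F(x, y) = 0. Term by term,
  d/dx[x^3] = 3x^2
  d/dx[-6xy] = -6x·y' - 6y
  d/dx[y^3] = 3y^2·y'

The pieces without y' make up ∂F/∂x and the coefficient of y' is ∂F/∂y:
  ∂F/∂x = 3x^2 - 6y,
  ∂F/∂y = -6x + 3y^2.

Since d/dx[F] = ∂F/∂x + (∂F/∂y)·y' = 0, solve for y':
  (∂F/∂y)·y' = -∂F/∂x
  dy/dx = -(∂F/∂x)/(∂F/∂y) = -(3x^2 - 6y)/(-6x + 3y^2) = (x^2 - 2y)/(2x - y^2)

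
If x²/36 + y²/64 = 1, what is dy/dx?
Differentiate both sides with respect to x, treating y as y(x). By the chain rule, any term containing y contributes a factor of y' = dy/dx when we differentiate it.

Move every term to one side and write the relation as F(x, y) = 0. Term by term,
  d/dx[x^2/36] = x/18
  d/dx[y^2/64] = y·y'/32
  d/dx[-1] = 0

The pieces without y' make up ∂F/∂x and the coefficient of y' is ∂F/∂y:
  ∂F/∂x = x/18,
  ∂F/∂y = y/32.

Since d/dx[F] = ∂F/∂x + (∂F/∂y)·y' = 0, solve for y':
  (∂F/∂y)·y' = -∂F/∂x
  dy/dx = -(∂F/∂x)/(∂F/∂y) = -(x/18)/(y/32) = -16x/(9y)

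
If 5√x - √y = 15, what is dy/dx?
Differentiate the relation implicitly: treat y = y(x) and apply the chain rule, so every y-derivative picks up a y' = dy/dx factor.

With everything moved to the left-hand side, differentiate term by term:
  d/dx[5√(x)] = 5/(2√(x))
  d/dx[-√(y)] = -y'/(2√(y))
  d/dx[-15] = 0

Separating the contributions that come from x directly and those that come through y:
  without y':      5/(2√(x))
  multiplying y':  -1/(2√(y))

so (5/(2√(x))) + (-1/(2√(y)))·y' = 0, and therefore
  dy/dx = -(5/(2√(x)))/(-1/(2√(y))) = 5√(y)/√(x)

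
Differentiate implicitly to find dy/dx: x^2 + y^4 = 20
Apply d/dx to both sides, remembering that y depends on x. Each occurrence of y therefore brings in a y' = dy/dx via the chain rule.

With F(x, y) equal to the left-hand side minus the right, differentiate F term by term:
  d/dx[x^2] = 2x
  d/dx[y^4] = 4y^3·y'
  d/dx[-20] = 0
Adding these up, d/dx[F] = 0 becomes
  (2x) + (4y^3)·y' = 0,
so isolating y',
  dy/dx = -(2x)/(4y^3) = -x/(2y^3)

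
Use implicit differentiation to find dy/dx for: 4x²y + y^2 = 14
Apply d/dx to both sides, remembering that y depends on x. Each occurrence of y therefore brings in a y' = dy/dx via the chain rule.

With F(x, y) equal to the left-hand side minus the right, differentiate F term by term:
  d/dx[4x^2y] = 4x^2·y' + 8xy
  d/dx[y^2] = 2y·y'
  d/dx[-14] = 0
Adding these up, d/dx[F] = 0 becomes
  (8xy) + (4x^2 + 2y)·y' = 0,
so isolating y',
  dy/dx = -(8xy)/(4x^2 + 2y) = -4xy/(2x^2 + y)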